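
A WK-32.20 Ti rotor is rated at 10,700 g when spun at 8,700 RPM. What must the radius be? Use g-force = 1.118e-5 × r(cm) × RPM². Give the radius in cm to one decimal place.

≈ 12.6 cm

RCF = 1.118 × 10⁻⁵ × r × N²
10700 = 1.118 × 10⁻⁵ × r × (8700)²
r = 10700 / (1.118 × 10⁻⁵ × 75,690,000) = 10700 / 846.2142 ≈ 12.645 cm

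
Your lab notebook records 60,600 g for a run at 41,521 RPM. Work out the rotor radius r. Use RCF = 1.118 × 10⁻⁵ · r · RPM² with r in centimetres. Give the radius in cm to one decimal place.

3.1 cm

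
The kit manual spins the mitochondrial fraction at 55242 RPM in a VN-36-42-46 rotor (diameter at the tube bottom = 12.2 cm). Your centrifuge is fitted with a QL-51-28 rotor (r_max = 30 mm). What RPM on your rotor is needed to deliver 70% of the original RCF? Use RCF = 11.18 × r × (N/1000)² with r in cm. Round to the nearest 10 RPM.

≈ 65910 RPM

Original rotor: r = 12.2 / 2 = 6.1 cm
RCF_original = 11.18 × 6.1 × (55.242)² = 11.18 × 6.1 × 3,051.678564 ≈ 208,118.4 × g
Target RCF = 0.7 × 208,118.4 ≈ 145,682.9 × g
Your rotor: r = 30 mm = 3.0 cm
145,682.9 = 11.18 × 3 × (N/1000)²
(N/1000)² = 145,682.9 / 33.54 = 4343.557
N = 1000 × √4343.557 ≈ 65,905.7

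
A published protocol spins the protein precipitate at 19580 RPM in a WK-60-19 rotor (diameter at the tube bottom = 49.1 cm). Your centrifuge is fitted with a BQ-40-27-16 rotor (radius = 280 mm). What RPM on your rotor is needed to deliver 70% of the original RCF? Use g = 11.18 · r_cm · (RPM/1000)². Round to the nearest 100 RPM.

Original rotor: r = 49.1 / 2 = 24.55 cm
RCF = 11.18 × r × (N/1000)²
RCF_original = 11.18 × 24.55 × (19.58)² = 11.18 × 24.55 × 383.3764 ≈ 105,224.9 × g
Target RCF = 0.7 × 105,224.9 ≈ 73,657.4 × g
Your rotor: r = 280 mm = 28.0 cm
73,657.4 = 11.18 × 28 × (N/1000)²
(N/1000)² = 73,657.4 / 313.04 = 235.2971
N = 1000 × √235.2971 ≈ 15,339.4

15300 RPM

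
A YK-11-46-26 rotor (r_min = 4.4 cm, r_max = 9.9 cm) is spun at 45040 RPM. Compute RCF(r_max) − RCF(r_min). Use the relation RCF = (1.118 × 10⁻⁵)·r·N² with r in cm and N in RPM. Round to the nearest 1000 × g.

≈ 125000 ×g

RCF_max = 1.118 × 10⁻⁵ × 9.9 × (45040)² = 1.118 × 10⁻⁵ × 9.9 × 2,028,601,600 ≈ 224,529.7 × g
RCF_min = 1.118 × 10⁻⁵ × 4.4 × (45040)² = 1.118 × 10⁻⁵ × 4.4 × 2,028,601,600 ≈ 99,791 × g
ΔRCF = 224,529.7 − 99,791 = 124,738.7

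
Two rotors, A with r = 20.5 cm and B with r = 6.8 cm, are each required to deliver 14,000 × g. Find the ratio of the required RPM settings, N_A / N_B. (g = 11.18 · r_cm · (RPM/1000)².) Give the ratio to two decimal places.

0.58

At fixed RCF, N ∝ 1/√r, so N_A/N_B = √(r_B/r_A) = √(6.8/20.5) = √0.331707 = 0.5759.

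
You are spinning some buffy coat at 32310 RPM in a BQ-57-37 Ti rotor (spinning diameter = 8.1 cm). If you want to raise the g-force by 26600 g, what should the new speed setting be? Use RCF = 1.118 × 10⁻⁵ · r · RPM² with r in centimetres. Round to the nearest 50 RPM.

r = 8.1 / 2 = 4.05 cm
Current RCF = 1.118 × 10⁻⁵ × 4.05 × (32310)² = 1.118 × 10⁻⁵ × 4.05 × 1,043,936,100 ≈ 47,268.4 × g
Target RCF = 47,268.4 + 26,600 = 73,868.4 × g
N² = 73,868.4 / (4.5279 × 10⁻⁵) = 1,631,405,287
N ≈ √1,631,405,287 ≈ 40,390.7

40400 RPM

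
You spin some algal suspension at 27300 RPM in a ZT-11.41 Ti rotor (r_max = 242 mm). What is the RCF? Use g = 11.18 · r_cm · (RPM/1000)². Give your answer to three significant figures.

202000 × g

r = 242 mm = 24.2 cm
RCF = 11.18 × r × (N/1000)²
RCF = 11.18 × 24.2 × (27.3)² = 11.18 × 24.2 × 745.29 ≈ 201,642.7 × g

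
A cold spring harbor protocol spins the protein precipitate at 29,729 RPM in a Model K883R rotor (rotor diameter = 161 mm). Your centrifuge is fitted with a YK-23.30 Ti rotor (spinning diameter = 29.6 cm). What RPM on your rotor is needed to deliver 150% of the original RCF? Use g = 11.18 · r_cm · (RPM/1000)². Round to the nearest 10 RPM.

26850 RPM

Original rotor: r = 161 mm / 2 = 80.5 mm = 8.05 cm
RCF_original = 11.18 × 8.05 × (29.729)² = 11.18 × 8.05 × 883.813441 ≈ 79,542.3 × g
Target RCF = 1.5 × 79,542.3 ≈ 119,313.5 × g
Your rotor: r = 29.6 / 2 = 14.8 cm
119,313.5 = 11.18 × 14.8 × (N/1000)²
(N/1000)² = 119,313.5 / 165.464 = 721.0843
N = 1000 × √721.0843 ≈ 26,853.0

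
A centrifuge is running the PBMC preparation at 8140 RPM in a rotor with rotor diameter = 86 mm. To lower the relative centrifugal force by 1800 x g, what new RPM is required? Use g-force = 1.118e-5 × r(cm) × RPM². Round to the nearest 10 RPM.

5370 RPM

r = 86 mm / 2 = 43 mm = 4.3 cm
Current RCF = 1.118 × 10⁻⁵ × 4.3 × (8140)² = 1.118 × 10⁻⁵ × 4.3 × 66,259,600 ≈ 3,185.4 × g
Target RCF = 3,185.4 − 1,800 = 1,385.4 × g
N² = 1,385.4 / (4.8074 × 10⁻⁵) = 28,818,072
N ≈ √28,818,072 ≈ 5,368.2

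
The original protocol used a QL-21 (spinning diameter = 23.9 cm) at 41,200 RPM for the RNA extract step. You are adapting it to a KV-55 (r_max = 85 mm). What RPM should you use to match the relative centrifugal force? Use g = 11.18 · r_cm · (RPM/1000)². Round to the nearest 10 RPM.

≈ 48850 RPM

Original rotor: r = 23.9 / 2 = 11.95 cm
RCF_original = 11.18 × 11.95 × (41.2)² = 11.18 × 11.95 × 1,697.44 ≈ 226,779.7 × g
Your rotor: r = 85 mm = 8.5 cm
226,779.7 = 11.18 × 8.5 × (N/1000)²
(N/1000)² = 226,779.7 / 95.03 = 2386.401
N = 1000 × √2386.401 ≈ 48,850.8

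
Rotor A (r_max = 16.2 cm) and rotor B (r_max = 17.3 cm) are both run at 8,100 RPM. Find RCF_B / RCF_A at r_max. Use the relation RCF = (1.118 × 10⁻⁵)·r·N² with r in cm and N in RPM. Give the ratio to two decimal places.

At fixed N, RCF ∝ r, so RCF_B/RCF_A = r_B/r_A = 17.3 / 16.2 = 1.0679.

1.07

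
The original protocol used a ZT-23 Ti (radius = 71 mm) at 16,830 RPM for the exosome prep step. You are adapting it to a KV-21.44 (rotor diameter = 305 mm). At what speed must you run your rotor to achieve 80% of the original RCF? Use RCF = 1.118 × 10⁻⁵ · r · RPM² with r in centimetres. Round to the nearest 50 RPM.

Original rotor: r = 71 mm = 7.1 cm
RCF_original = 1.118 × 10⁻⁵ × 7.1 × (16830)² = 1.118 × 10⁻⁵ × 7.1 × 283,248,900 ≈ 22,483.7 × g
Target RCF = 0.8 × 22,483.7 ≈ 17,987 × g
Your rotor: r = 305 mm / 2 = 152.5 mm = 15.25 cm
17,987 = 1.118 × 10⁻⁵ × 15.25 × N²
N² = 17,987 / (17.0495 × 10⁻⁵) = 105,498,695
N ≈ √105,498,695 ≈ 10,271.3

≈ 10250 RPM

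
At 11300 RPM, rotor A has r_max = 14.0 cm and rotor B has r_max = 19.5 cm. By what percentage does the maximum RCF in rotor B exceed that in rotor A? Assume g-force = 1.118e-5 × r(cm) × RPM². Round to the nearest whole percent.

39%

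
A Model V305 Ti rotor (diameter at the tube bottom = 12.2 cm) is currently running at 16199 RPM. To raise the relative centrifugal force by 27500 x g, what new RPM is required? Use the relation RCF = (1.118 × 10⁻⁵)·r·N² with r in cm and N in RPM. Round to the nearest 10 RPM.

≈ 25800 RPM

r = 12.2 / 2 = 6.1 cm
Current RCF = 1.118 × 10⁻⁵ × 6.1 × (16199)² = 1.118 × 10⁻⁵ × 6.1 × 262,407,601 ≈ 17,895.7 × g
Target RCF = 17,895.7 + 27,500 = 45,395.7 × g
N² = 45,395.7 / (6.8198 × 10⁻⁵) = 665,645,620
N ≈ √665,645,620 ≈ 25,800.1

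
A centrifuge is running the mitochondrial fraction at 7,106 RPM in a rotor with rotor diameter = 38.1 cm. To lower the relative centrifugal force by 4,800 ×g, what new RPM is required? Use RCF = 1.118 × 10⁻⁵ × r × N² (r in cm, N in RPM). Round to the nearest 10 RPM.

N₂ ≈ 5290 RPM

r = 38.1 / 2 = 19.05 cm
Current RCF = 1.118 × 10⁻⁵ × 19.05 × (7106)² = 1.118 × 10⁻⁵ × 19.05 × 50,495,236 ≈ 10,754.4 × g
Target RCF = 10,754.4 − 4,800 = 5,954.4 × g
N² = 5,954.4 / (21.2979 × 10⁻⁵) = 27,957,686
N ≈ √27,957,686 ≈ 5,287.5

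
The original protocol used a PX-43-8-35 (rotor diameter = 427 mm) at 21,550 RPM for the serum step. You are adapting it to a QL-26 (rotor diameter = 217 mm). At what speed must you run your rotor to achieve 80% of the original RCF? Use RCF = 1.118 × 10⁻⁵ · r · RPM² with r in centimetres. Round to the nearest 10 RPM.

Original rotor: r = 427 mm / 2 = 213.5 mm = 21.35 cm
RCF = 1.118 × 10⁻⁵ × r × N²
RCF_original = 1.118 × 10⁻⁵ × 21.35 × (21550)² = 1.118 × 10⁻⁵ × 21.35 × 464,402,500 ≈ 110,849.6 × g
Target RCF = 0.8 × 110,849.6 ≈ 88,679.7 × g
Your rotor: r = 217 mm / 2 = 108.5 mm = 10.85 cm
88,679.7 = 1.118 × 10⁻⁵ × 10.85 × N²
N² = 88,679.7 / (12.1303 × 10⁻⁵) = 731,059,413
N ≈ √731,059,413 ≈ 27,038.1

≈ 27040 RPM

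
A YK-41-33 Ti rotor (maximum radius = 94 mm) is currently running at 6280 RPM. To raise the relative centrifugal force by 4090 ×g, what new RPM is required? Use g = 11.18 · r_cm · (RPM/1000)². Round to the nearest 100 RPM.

r = 94 mm = 9.4 cm
Current RCF = 11.18 × 9.4 × (6.28)² = 11.18 × 9.4 × 39.4384 ≈ 4,144.7 × g
Target RCF = 4,144.7 + 4,090 = 8,234.7 × g
(N/1000)² = 8,234.7 / 105.092 = 78.35706
N = 1000 × √78.35706 ≈ 8,852.0

8900 RPM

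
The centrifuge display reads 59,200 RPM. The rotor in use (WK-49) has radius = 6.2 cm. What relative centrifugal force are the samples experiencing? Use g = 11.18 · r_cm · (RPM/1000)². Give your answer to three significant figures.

243000 ×g

RCF = 11.18 × r × (N/1000)²
RCF = 11.18 × 6.2 × (59.2)² = 11.18 × 6.2 × 3,504.64 ≈ 242,927.6 × g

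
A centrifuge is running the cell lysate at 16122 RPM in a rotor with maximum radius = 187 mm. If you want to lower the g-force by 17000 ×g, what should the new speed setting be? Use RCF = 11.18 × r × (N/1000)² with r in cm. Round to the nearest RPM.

r = 187 mm = 18.7 cm
Current RCF = 11.18 × 18.7 × (16.122)² = 11.18 × 18.7 × 259.918884 ≈ 54,340.2 × g
Target RCF = 54,340.2 − 17,000 = 37,340.2 × g
(N/1000)² = 37,340.2 / 209.066 = 178.6048
N = 1000 × √178.6048 ≈ 13,364.3

13364 RPM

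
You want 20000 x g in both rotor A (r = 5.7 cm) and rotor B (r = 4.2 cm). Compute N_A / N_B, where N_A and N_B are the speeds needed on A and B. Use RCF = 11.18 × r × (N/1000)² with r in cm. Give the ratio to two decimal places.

0.86

At fixed RCF, N ∝ 1/√r, so N_A/N_B = √(r_B/r_A) = √(4.2/5.7) = √0.736842 = 0.8584.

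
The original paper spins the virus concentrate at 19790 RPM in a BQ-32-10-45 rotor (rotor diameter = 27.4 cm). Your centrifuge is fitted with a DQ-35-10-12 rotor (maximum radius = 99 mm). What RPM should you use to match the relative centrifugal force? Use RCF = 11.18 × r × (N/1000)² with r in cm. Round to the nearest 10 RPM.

≈ 23280 RPM

Original rotor: r = 27.4 / 2 = 13.7 cm
RCF_original = 11.18 × 13.7 × (19.79)² = 11.18 × 13.7 × 391.6441 ≈ 59,986.6 × g
Your rotor: r = 99 mm = 9.9 cm
59,986.6 = 11.18 × 9.9 × (N/1000)²
(N/1000)² = 59,986.6 / 110.682 = 541.9725
N = 1000 × √541.9725 ≈ 23,280.3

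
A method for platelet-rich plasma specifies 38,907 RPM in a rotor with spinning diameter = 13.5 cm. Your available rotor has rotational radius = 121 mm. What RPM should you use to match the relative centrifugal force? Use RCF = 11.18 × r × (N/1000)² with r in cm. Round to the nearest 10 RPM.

29060 RPM

Original rotor: r = 13.5 / 2 = 6.75 cm
RCF = 11.18 × r × (N/1000)²
RCF_original = 11.18 × 6.75 × (38.907)² = 11.18 × 6.75 × 1,513.754649 ≈ 114,235.5 × g
Your rotor: r = 121 mm = 12.1 cm
114,235.5 = 11.18 × 12.1 × (N/1000)²
(N/1000)² = 114,235.5 / 135.278 = 844.4499
N = 1000 × √844.4499 ≈ 29,059.4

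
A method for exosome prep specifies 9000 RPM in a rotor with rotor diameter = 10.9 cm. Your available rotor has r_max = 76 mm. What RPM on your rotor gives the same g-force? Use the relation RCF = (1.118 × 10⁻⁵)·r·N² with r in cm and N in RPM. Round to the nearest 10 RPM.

7620 RPM

Original rotor: r = 10.9 / 2 = 5.45 cm
RCF_original = 1.118 × 10⁻⁵ × 5.45 × (9000)² = 1.118 × 10⁻⁵ × 5.45 × 81,000,000 ≈ 4,935.4 × g
Your rotor: r = 76 mm = 7.6 cm
4,935.4 = 1.118 × 10⁻⁵ × 7.6 × N²
N² = 4,935.4 / (8.4968 × 10⁻⁵) = 58,085,397
N ≈ √58,085,397 ≈ 7,621.4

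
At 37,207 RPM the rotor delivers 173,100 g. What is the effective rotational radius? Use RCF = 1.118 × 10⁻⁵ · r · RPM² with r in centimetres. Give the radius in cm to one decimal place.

11.2 cm

173100 = 1.118 × 10⁻⁵ × r × (37207)²
r = 173100 / (1.118 × 10⁻⁵ × 1,384,360,849) = 173100 / 15477.15 ≈ 11.184 cm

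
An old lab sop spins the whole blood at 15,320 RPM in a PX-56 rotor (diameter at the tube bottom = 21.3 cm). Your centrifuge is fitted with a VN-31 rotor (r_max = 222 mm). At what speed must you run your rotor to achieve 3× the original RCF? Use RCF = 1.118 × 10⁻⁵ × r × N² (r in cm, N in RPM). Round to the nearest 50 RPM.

18400 RPM

Original rotor: r = 21.3 / 2 = 10.65 cm
RCF = 1.118 × 10⁻⁵ × r × N²
RCF_original = 1.118 × 10⁻⁵ × 10.65 × (15320)² = 1.118 × 10⁻⁵ × 10.65 × 234,702,400 ≈ 27,945.3 × g
Target RCF = 3 × 27,945.3 ≈ 83,835.9 × g
Your rotor: r = 222 mm = 22.2 cm
83,835.9 = 1.118 × 10⁻⁵ × 22.2 × N²
N² = 83,835.9 / (24.8196 × 10⁻⁵) = 337,781,028
N ≈ √337,781,028 ≈ 18,378.8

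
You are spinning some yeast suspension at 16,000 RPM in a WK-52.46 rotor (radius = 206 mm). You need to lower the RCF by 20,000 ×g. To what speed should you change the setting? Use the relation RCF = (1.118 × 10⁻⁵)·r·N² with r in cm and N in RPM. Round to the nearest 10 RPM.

r = 206 mm = 20.6 cm
Current RCF = 1.118 × 10⁻⁵ × 20.6 × (16000)² = 1.118 × 10⁻⁵ × 20.6 × 256,000,000 ≈ 58,958.8 × g
Target RCF = 58,958.8 − 20,000 = 38,958.8 × g
N² = 38,958.8 / (23.0308 × 10⁻⁵) = 169,159,560
N ≈ √169,159,560 ≈ 13,006.1

N₂ ≈ 13010 RPM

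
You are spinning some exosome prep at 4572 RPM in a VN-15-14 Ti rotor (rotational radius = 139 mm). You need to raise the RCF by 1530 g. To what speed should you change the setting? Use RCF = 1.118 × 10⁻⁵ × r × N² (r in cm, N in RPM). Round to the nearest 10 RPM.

r = 139 mm = 13.9 cm
Current RCF = 1.118 × 10⁻⁵ × 13.9 × (4572)² = 1.118 × 10⁻⁵ × 13.9 × 20,903,184 ≈ 3,248.4 × g
Target RCF = 3,248.4 + 1,530 = 4,778.4 × g
N² = 4,778.4 / (15.5402 × 10⁻⁵) = 30,748,639
N ≈ √30,748,639 ≈ 5,545.1

5550 RPM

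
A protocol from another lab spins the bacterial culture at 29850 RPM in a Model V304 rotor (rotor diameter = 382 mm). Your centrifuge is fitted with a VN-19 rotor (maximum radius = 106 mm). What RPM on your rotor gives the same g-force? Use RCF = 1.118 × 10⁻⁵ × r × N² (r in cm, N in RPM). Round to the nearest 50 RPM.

≈ 40050 RPM

Original rotor: r = 382 mm / 2 = 191 mm = 19.1 cm
RCF_original = 1.118 × 10⁻⁵ × 19.1 × (29850)² = 1.118 × 10⁻⁵ × 19.1 × 891,022,500 ≈ 190,267.2 × g
Your rotor: r = 106 mm = 10.6 cm
190,267.2 = 1.118 × 10⁻⁵ × 10.6 × N²
N² = 190,267.2 / (11.8508 × 10⁻⁵) = 1,605,521,990
N ≈ √1,605,521,990 ≈ 40,069.0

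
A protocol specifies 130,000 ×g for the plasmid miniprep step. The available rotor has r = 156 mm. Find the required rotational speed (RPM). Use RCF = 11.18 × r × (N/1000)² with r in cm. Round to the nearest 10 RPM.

r = 156 mm = 15.6 cm
130,000 = 11.18 × 15.6 × (N/1000)²
(N/1000)² = 130,000 / 174.408 = 745.3787
N = 1000 × √745.3787 ≈ 27,301.6

≈ 27300 RPM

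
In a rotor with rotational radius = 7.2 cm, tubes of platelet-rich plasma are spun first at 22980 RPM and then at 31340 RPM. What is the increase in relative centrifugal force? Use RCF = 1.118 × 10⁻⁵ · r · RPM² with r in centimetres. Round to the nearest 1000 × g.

RCF₁ = 1.118 × 10⁻⁵ × 7.2 × (22980)² = 1.118 × 10⁻⁵ × 7.2 × 528,080,400 ≈ 42,508.4 × g
RCF₂ = 1.118 × 10⁻⁵ × 7.2 × (31340)² = 1.118 × 10⁻⁵ × 7.2 × 982,195,600 ≈ 79,062.8 × g
Increase = 79,062.8 − 42,508.4 = 36,554.4

37000 × g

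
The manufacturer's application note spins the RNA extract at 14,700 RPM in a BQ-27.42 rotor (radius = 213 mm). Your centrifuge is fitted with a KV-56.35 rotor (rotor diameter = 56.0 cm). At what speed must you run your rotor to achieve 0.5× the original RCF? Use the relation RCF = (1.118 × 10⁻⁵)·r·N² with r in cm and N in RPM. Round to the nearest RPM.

≈ 9066 RPM

Original rotor: r = 213 mm = 21.3 cm
RCF_original = 1.118 × 10⁻⁵ × 21.3 × (14700)² = 1.118 × 10⁻⁵ × 21.3 × 216,090,000 ≈ 51,458.4 × g
Target RCF = 0.5 × 51,458.4 ≈ 25,729.2 × g
Your rotor: r = 56.0 / 2 = 28 cm
25,729.2 = 1.118 × 10⁻⁵ × 28 × N²
N² = 25,729.2 / (31.304 × 10⁻⁵) = 82,191,413
N ≈ √82,191,413 ≈ 9,065.9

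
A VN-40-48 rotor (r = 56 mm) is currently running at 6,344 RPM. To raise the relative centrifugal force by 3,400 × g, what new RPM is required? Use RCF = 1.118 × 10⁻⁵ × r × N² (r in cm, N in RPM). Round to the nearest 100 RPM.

N₂ ≈ 9700 RPM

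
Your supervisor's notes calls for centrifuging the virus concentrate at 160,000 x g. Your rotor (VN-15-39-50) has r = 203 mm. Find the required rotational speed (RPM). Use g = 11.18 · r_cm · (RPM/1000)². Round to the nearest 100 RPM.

r = 203 mm = 20.3 cm
RCF = 11.18 × r × (N/1000)²
160,000 = 11.18 × 20.3 × (N/1000)²
(N/1000)² = 160,000 / 226.954 = 704.9887
N = 1000 × √704.9887 ≈ 26,551.6

N ≈ 26600 RPM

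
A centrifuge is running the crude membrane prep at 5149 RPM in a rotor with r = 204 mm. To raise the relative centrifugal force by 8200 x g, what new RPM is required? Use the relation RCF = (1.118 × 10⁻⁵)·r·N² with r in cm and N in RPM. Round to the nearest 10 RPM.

r = 204 mm = 20.4 cm
Current RCF = 1.118 × 10⁻⁵ × 20.4 × (5149)² = 1.118 × 10⁻⁵ × 20.4 × 26,512,201 ≈ 6,046.7 × g
Target RCF = 6,046.7 + 8,200 = 14,246.7 × g
N² = 14,246.7 / (22.8072 × 10⁻⁵) = 62,465,800
N ≈ √62,465,800 ≈ 7,903.5

N₂ ≈ 7900 RPM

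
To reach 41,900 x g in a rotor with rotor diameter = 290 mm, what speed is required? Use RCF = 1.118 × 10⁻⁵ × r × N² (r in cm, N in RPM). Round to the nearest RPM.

r = 290 mm / 2 = 145 mm = 14.5 cm
41,900 = 1.118 × 10⁻⁵ × 14.5 × N²
N² = 41,900 / (16.211 × 10⁻⁵) = 258,466,473
N ≈ √258,466,473 ≈ 16,076.9

≈ 16077 RPM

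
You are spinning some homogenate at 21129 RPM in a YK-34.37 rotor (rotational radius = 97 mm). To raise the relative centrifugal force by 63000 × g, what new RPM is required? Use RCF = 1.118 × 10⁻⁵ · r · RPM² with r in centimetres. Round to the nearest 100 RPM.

≈ 32100 RPM

r = 97 mm = 9.7 cm
Current RCF = 1.118 × 10⁻⁵ × 9.7 × (21129)² = 1.118 × 10⁻⁵ × 9.7 × 446,434,641 ≈ 48,414.1 × g
Target RCF = 48,414.1 + 63,000 = 111,414.1 × g
N² = 111,414.1 / (10.8446 × 10⁻⁵) = 1,027,369,382
N ≈ √1,027,369,382 ≈ 32,052.6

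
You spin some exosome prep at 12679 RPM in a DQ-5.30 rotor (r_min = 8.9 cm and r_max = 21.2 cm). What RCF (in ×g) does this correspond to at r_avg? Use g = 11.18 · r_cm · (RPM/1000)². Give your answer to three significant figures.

r_avg = (8.9 + 21.2) / 2 = 15.05 cm
RCF = 11.18 × r × (N/1000)²
RCF = 11.18 × 15.05 × (12.679)² = 11.18 × 15.05 × 160.757041 ≈ 27,048.8 × g

RCF ≈ 27000 ×g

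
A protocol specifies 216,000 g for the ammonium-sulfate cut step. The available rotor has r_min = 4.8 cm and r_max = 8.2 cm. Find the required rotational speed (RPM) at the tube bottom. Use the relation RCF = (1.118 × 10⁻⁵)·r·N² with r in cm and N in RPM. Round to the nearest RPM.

Use r_max = 8.2 cm.
216,000 = 1.118 × 10⁻⁵ × 8.2 × N²
N² = 216,000 / (9.1676 × 10⁻⁵) = 2,356,123,740
N ≈ √2,356,123,740 ≈ 48,539.9

≈ 48540 RPM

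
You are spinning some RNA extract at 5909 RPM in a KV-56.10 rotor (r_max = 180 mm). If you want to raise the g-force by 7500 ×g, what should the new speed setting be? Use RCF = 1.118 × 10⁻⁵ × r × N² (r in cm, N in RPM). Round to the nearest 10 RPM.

N₂ ≈ 8500 RPM

r = 180 mm = 18.0 cm
Current RCF = 1.118 × 10⁻⁵ × 18 × (5909)² = 1.118 × 10⁻⁵ × 18 × 34,916,281 ≈ 7,026.6 × g
Target RCF = 7,026.6 + 7,500 = 14,526.6 × g
N² = 14,526.6 / (20.124 × 10⁻⁵) = 72,185,450
N ≈ √72,185,450 ≈ 8,496.2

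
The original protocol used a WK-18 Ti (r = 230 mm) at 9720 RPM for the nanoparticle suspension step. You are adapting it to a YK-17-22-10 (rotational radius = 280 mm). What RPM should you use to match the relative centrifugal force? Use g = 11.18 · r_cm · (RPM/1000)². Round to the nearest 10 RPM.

≈ 8810 RPM

Original rotor: r = 230 mm = 23.0 cm
RCF = 11.18 × r × (N/1000)²
RCF_original = 11.18 × 23 × (9.72)² = 11.18 × 23 × 94.4784 ≈ 24,294.2 × g
Your rotor: r = 280 mm = 28.0 cm
24,294.2 = 11.18 × 28 × (N/1000)²
(N/1000)² = 24,294.2 / 313.04 = 77.60733
N = 1000 × √77.60733 ≈ 8,809.5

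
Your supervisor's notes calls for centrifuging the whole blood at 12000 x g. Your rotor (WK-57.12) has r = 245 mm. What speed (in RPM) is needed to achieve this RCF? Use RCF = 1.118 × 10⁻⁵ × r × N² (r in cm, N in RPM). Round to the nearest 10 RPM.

r = 245 mm = 24.5 cm
RCF = 1.118 × 10⁻⁵ × r × N²
12,000 = 1.118 × 10⁻⁵ × 24.5 × N²
N² = 12,000 / (27.391 × 10⁻⁵) = 43,810,011
N ≈ √43,810,011 ≈ 6,618.9

≈ 6620 RPM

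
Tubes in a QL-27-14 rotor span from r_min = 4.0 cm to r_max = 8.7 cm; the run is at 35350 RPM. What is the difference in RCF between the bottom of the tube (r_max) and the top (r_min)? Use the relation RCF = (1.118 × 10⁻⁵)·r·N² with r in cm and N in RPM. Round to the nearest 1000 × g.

≈ 66000 x g

RCF_max = 1.118 × 10⁻⁵ × 8.7 × (35350)² = 1.118 × 10⁻⁵ × 8.7 × 1,249,622,500 ≈ 121,545.8 × g
RCF_min = 1.118 × 10⁻⁵ × 4 × (35350)² = 1.118 × 10⁻⁵ × 4 × 1,249,622,500 ≈ 55,883.1 × g
ΔRCF = 121,545.8 − 55,883.1 = 65,662.7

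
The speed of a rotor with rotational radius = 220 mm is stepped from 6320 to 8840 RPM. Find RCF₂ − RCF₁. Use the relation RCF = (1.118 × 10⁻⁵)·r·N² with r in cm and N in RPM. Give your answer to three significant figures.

r = 220 mm = 22.0 cm
RCF₁ = 1.118 × 10⁻⁵ × 22 × (6320)² = 1.118 × 10⁻⁵ × 22 × 39,942,400 ≈ 9,824.2 × g
RCF₂ = 1.118 × 10⁻⁵ × 22 × (8840)² = 1.118 × 10⁻⁵ × 22 × 78,145,600 ≈ 19,220.7 × g
Increase = 19,220.7 − 9,824.2 = 9,396.5

≈ 9400 × g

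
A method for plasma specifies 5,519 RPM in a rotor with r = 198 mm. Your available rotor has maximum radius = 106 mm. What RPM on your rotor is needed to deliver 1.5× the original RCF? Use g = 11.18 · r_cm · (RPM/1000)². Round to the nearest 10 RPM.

9240 RPM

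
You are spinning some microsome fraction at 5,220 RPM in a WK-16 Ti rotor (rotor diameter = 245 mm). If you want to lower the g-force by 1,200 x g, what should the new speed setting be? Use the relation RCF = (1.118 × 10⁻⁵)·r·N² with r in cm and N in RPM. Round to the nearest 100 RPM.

r = 245 mm / 2 = 122.5 mm = 12.25 cm
Current RCF = 1.118 × 10⁻⁵ × 12.25 × (5220)² = 1.118 × 10⁻⁵ × 12.25 × 27,248,400 ≈ 3,731.8 × g
Target RCF = 3,731.8 − 1,200 = 2,531.8 × g
N² = 2,531.8 / (13.6955 × 10⁻⁵) = 18,486,364
N ≈ √18,486,364 ≈ 4,299.6

4300 RPM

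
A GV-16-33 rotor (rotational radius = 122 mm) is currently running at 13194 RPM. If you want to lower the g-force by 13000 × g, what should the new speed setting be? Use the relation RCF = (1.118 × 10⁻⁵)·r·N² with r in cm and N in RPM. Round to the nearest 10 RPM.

≈ 8880 RPM

r = 122 mm = 12.2 cm
Current RCF = 1.118 × 10⁻⁵ × 12.2 × (13194)² = 1.118 × 10⁻⁵ × 12.2 × 174,081,636 ≈ 23,744 × g
Target RCF = 23,744 − 13,000 = 10,744 × g
N² = 10,744 / (13.6396 × 10⁻⁵) = 78,770,638
N ≈ √78,770,638 ≈ 8,875.3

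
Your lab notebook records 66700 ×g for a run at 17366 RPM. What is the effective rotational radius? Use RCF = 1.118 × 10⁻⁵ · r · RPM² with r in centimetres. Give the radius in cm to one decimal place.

RCF = 1.118 × 10⁻⁵ × r × N²
66700 = 1.118 × 10⁻⁵ × r × (17366)²
r = 66700 / (1.118 × 10⁻⁵ × 301,577,956) = 66700 / 3371.642 ≈ 19.783 cm

r ≈ 19.8 cm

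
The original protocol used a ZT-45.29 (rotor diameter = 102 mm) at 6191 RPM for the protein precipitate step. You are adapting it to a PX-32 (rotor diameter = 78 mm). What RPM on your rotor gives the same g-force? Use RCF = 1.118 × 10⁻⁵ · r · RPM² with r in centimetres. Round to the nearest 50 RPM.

≈ 7100 RPM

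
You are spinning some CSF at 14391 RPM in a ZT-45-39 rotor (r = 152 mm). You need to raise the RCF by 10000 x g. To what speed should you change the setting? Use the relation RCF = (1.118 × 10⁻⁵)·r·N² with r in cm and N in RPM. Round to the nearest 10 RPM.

r = 152 mm = 15.2 cm
Current RCF = 1.118 × 10⁻⁵ × 15.2 × (14391)² = 1.118 × 10⁻⁵ × 15.2 × 207,100,881 ≈ 35,193.9 × g
Target RCF = 35,193.9 + 10,000 = 45,193.9 × g
N² = 45,193.9 / (16.9936 × 10⁻⁵) = 265,946,592
N ≈ √265,946,592 ≈ 16,307.9

≈ 16310 RPM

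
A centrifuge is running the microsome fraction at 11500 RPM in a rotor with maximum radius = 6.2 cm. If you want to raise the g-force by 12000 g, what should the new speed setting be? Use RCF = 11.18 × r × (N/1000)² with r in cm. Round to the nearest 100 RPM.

Current RCF = 11.18 × 6.2 × (11.5)² = 11.18 × 6.2 × 132.25 ≈ 9,167 × g
Target RCF = 9,167 + 12,000 = 21,167 × g
(N/1000)² = 21,167 / 69.316 = 305.3696
N = 1000 × √305.3696 ≈ 17,474.8

17500 RPM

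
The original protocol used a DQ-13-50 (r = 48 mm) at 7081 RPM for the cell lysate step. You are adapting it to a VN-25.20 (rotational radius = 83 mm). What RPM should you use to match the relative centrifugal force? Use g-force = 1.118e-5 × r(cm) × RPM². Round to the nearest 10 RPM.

5380 RPM

Original rotor: r = 48 mm = 4.8 cm
RCF_original = 1.118 × 10⁻⁵ × 4.8 × (7081)² = 1.118 × 10⁻⁵ × 4.8 × 50,140,561 ≈ 2,690.7 × g
Your rotor: r = 83 mm = 8.3 cm
2,690.7 = 1.118 × 10⁻⁵ × 8.3 × N²
N² = 2,690.7 / (9.2794 × 10⁻⁵) = 28,996,487
N ≈ √28,996,487 ≈ 5,384.8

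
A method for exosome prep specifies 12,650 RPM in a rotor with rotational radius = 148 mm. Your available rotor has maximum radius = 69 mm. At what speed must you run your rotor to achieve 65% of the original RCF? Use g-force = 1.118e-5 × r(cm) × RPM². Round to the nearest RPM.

≈ 14937 RPM

Original rotor: r = 148 mm = 14.8 cm
RCF_original = 1.118 × 10⁻⁵ × 14.8 × (12650)² = 1.118 × 10⁻⁵ × 14.8 × 160,022,500 ≈ 26,478 × g
Target RCF = 0.65 × 26,478 ≈ 17,210.7 × g
Your rotor: r = 69 mm = 6.9 cm
17,210.7 = 1.118 × 10⁻⁵ × 6.9 × N²
N² = 17,210.7 / (7.7142 × 10⁻⁵) = 223,104,146
N ≈ √223,104,146 ≈ 14,936.7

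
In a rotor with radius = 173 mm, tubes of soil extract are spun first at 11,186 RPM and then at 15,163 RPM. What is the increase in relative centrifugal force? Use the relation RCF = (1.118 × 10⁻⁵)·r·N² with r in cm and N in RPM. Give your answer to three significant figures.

r = 173 mm = 17.3 cm
RCF₁ = 1.118 × 10⁻⁵ × 17.3 × (11186)² = 1.118 × 10⁻⁵ × 17.3 × 125,126,596 ≈ 24,201.2 × g
RCF₂ = 1.118 × 10⁻⁵ × 17.3 × (15163)² = 1.118 × 10⁻⁵ × 17.3 × 229,916,569 ≈ 44,469.1 × g
Increase = 44,469.1 − 24,201.2 = 20,267.9

20300 g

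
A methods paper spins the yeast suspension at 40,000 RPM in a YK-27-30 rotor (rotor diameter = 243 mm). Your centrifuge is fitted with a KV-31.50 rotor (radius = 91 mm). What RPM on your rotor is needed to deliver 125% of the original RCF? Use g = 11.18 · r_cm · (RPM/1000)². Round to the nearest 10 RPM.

≈ 51680 RPM

Original rotor: r = 243 mm / 2 = 121.5 mm = 12.15 cm
RCF_original = 11.18 × 12.15 × (40)² = 11.18 × 12.15 × 1,600 ≈ 217,339.2 × g
Target RCF = 1.25 × 217,339.2 ≈ 271,674 × g
Your rotor: r = 91 mm = 9.1 cm
271,674 = 11.18 × 9.1 × (N/1000)²
(N/1000)² = 271,674 / 101.738 = 2670.33
N = 1000 × √2670.33 ≈ 51,675.2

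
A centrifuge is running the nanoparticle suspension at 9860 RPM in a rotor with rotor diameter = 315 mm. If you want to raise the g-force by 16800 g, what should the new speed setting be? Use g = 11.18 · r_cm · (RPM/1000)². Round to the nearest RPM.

N₂ ≈ 13879 RPM

r = 315 mm / 2 = 157.5 mm = 15.75 cm
Current RCF = 11.18 × 15.75 × (9.86)² = 11.18 × 15.75 × 97.2196 ≈ 17,118.9 × g
Target RCF = 17,118.9 + 16,800 = 33,918.9 × g
(N/1000)² = 33,918.9 / 176.085 = 192.628
N = 1000 × √192.628 ≈ 13,879.0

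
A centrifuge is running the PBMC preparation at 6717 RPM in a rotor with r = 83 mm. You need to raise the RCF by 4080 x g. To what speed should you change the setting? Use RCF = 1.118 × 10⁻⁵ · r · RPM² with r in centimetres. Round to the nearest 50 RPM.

r = 83 mm = 8.3 cm
Current RCF = 1.118 × 10⁻⁵ × 8.3 × (6717)² = 1.118 × 10⁻⁵ × 8.3 × 45,118,089 ≈ 4,186.7 × g
Target RCF = 4,186.7 + 4,080 = 8,266.7 × g
N² = 8,266.7 / (9.2794 × 10⁻⁵) = 89,086,579
N ≈ √89,086,579 ≈ 9,438.6

≈ 9450 RPM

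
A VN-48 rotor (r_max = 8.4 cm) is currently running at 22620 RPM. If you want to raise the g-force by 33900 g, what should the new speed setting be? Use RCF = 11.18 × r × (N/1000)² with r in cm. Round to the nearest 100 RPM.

29500 RPM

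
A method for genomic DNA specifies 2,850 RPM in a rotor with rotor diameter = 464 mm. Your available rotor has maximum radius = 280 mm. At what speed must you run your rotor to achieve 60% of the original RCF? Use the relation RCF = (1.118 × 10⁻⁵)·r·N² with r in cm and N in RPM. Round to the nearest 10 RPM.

Original rotor: r = 464 mm / 2 = 232 mm = 23.2 cm
RCF_original = 1.118 × 10⁻⁵ × 23.2 × (2850)² = 1.118 × 10⁻⁵ × 23.2 × 8,122,500 ≈ 2,106.8 × g
Target RCF = 0.6 × 2,106.8 ≈ 1,264.1 × g
Your rotor: r = 280 mm = 28.0 cm
1,264.1 = 1.118 × 10⁻⁵ × 28 × N²
N² = 1,264.1 / (31.304 × 10⁻⁵) = 4,038,142
N ≈ √4,038,142 ≈ 2,009.5

≈ 2010 RPM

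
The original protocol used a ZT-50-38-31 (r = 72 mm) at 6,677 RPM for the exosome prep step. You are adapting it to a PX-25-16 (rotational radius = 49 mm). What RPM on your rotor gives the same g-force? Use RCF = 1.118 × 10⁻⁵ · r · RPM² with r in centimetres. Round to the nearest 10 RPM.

Original rotor: r = 72 mm = 7.2 cm
RCF_original = 1.118 × 10⁻⁵ × 7.2 × (6677)² = 1.118 × 10⁻⁵ × 7.2 × 44,582,329 ≈ 3,588.7 × g
Your rotor: r = 49 mm = 4.9 cm
3,588.7 = 1.118 × 10⁻⁵ × 4.9 × N²
N² = 3,588.7 / (5.4782 × 10⁻⁵) = 65,508,744
N ≈ √65,508,744 ≈ 8,093.7

≈ 8090 RPM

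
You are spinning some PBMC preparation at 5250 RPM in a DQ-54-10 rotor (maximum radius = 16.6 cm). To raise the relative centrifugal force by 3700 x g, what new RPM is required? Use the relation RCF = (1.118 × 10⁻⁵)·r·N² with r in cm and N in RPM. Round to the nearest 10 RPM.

Current RCF = 1.118 × 10⁻⁵ × 16.6 × (5250)² = 1.118 × 10⁻⁵ × 16.6 × 27,562,500 ≈ 5,115.3 × g
Target RCF = 5,115.3 + 3,700 = 8,815.3 × g
N² = 8,815.3 / (18.5588 × 10⁻⁵) = 47,499,300
N ≈ √47,499,300 ≈ 6,892.0

6890 RPM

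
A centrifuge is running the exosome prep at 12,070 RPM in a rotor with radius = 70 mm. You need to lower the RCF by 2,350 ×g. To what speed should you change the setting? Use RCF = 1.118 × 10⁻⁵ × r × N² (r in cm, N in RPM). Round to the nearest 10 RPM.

r = 70 mm = 7.0 cm
Current RCF = 1.118 × 10⁻⁵ × 7 × (12070)² = 1.118 × 10⁻⁵ × 7 × 145,684,900 ≈ 11,401.3 × g
Target RCF = 11,401.3 − 2,350 = 9,051.3 × g
N² = 9,051.3 / (7.826 × 10⁻⁵) = 115,656,785
N ≈ √115,656,785 ≈ 10,754.4

N₂ ≈ 10750 RPM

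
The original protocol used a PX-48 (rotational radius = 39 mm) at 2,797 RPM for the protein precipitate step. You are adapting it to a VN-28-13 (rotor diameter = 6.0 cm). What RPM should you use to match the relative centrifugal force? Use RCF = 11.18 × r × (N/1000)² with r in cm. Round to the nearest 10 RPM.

3190 RPM

Original rotor: r = 39 mm = 3.9 cm
RCF_original = 11.18 × 3.9 × (2.797)² = 11.18 × 3.9 × 7.823209 ≈ 341.1 × g
Your rotor: r = 6.0 / 2 = 3 cm
341.1 = 11.18 × 3 × (N/1000)²
(N/1000)² = 341.1 / 33.54 = 10.16995
N = 1000 × √10.16995 ≈ 3,189.0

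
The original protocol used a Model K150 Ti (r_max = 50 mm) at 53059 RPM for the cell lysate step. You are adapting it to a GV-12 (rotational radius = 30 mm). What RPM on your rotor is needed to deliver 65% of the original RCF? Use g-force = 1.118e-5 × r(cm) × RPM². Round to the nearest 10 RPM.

55230 RPM

Original rotor: r = 50 mm = 5.0 cm
RCF_original = 1.118 × 10⁻⁵ × 5 × (53059)² = 1.118 × 10⁻⁵ × 5 × 2,815,257,481 ≈ 157,372.9 × g
Target RCF = 0.65 × 157,372.9 ≈ 102,292.4 × g
Your rotor: r = 30 mm = 3.0 cm
102,292.4 = 1.118 × 10⁻⁵ × 3 × N²
N² = 102,292.4 / (3.354 × 10⁻⁵) = 3,049,862,850
N ≈ √3,049,862,850 ≈ 55,225.6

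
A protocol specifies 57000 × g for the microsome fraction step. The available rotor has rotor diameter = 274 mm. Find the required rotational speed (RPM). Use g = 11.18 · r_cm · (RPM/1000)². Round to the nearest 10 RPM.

r = 274 mm / 2 = 137 mm = 13.7 cm
57,000 = 11.18 × 13.7 × (N/1000)²
(N/1000)² = 57,000 / 153.166 = 372.1453
N = 1000 × √372.1453 ≈ 19,291.1

19290 RPM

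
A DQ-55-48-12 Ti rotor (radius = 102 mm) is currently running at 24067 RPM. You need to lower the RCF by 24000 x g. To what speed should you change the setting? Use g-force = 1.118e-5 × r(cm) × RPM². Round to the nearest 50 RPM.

19200 RPM

r = 102 mm = 10.2 cm
Current RCF = 1.118 × 10⁻⁵ × 10.2 × (24067)² = 1.118 × 10⁻⁵ × 10.2 × 579,220,489 ≈ 66,052 × g
Target RCF = 66,052 − 24,000 = 42,052 × g
N² = 42,052 / (11.4036 × 10⁻⁵) = 368,760,742
N ≈ √368,760,742 ≈ 19,203.1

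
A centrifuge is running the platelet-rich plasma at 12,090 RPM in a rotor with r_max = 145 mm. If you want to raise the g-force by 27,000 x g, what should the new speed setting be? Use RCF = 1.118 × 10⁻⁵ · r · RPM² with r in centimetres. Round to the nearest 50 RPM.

≈ 17700 RPM

r = 145 mm = 14.5 cm
Current RCF = 1.118 × 10⁻⁵ × 14.5 × (12090)² = 1.118 × 10⁻⁵ × 14.5 × 146,168,100 ≈ 23,695.3 × g
Target RCF = 23,695.3 + 27,000 = 50,695.3 × g
N² = 50,695.3 / (16.211 × 10⁻⁵) = 312,721,609
N ≈ √312,721,609 ≈ 17,683.9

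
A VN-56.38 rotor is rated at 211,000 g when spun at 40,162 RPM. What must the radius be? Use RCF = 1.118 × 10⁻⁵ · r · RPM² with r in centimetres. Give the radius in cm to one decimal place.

211000 = 1.118 × 10⁻⁵ × r × (40162)²
r = 211000 / (1.118 × 10⁻⁵ × 1,612,986,244) = 211000 / 18033.19 ≈ 11.701 cm

r ≈ 11.7 cm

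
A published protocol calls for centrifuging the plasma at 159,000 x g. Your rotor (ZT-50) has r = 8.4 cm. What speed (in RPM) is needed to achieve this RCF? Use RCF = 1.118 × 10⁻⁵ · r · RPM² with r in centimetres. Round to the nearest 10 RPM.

159,000 = 1.118 × 10⁻⁵ × 8.4 × N²
N² = 159,000 / (9.3912 × 10⁻⁵) = 1,693,074,367
N ≈ √1,693,074,367 ≈ 41,147.0

N ≈ 41150 RPM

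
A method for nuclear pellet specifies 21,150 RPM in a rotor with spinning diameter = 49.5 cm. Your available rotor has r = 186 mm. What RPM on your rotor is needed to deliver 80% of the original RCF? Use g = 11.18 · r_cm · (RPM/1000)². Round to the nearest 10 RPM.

≈ 21820 RPM

Original rotor: r = 49.5 / 2 = 24.75 cm
RCF = 11.18 × r × (N/1000)²
RCF_original = 11.18 × 24.75 × (21.15)² = 11.18 × 24.75 × 447.3225 ≈ 123,776.4 × g
Target RCF = 0.8 × 123,776.4 ≈ 99,021.1 × g
Your rotor: r = 186 mm = 18.6 cm
99,021.1 = 11.18 × 18.6 × (N/1000)²
(N/1000)² = 99,021.1 / 207.948 = 476.182
N = 1000 × √476.182 ≈ 21,821.6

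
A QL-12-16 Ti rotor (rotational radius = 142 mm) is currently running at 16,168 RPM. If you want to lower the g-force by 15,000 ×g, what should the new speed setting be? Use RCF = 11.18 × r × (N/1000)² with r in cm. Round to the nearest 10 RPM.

r = 142 mm = 14.2 cm
Current RCF = 11.18 × 14.2 × (16.168)² = 11.18 × 14.2 × 261.404224 ≈ 41,499.5 × g
Target RCF = 41,499.5 − 15,000 = 26,499.5 × g
(N/1000)² = 26,499.5 / 158.756 = 166.9197
N = 1000 × √166.9197 ≈ 12,919.7

N₂ ≈ 12920 RPM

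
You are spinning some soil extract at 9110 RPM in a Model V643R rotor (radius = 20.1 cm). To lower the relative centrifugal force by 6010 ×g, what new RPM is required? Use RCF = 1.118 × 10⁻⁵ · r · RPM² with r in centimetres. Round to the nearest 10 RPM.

N₂ ≈ 7500 RPM

Current RCF = 1.118 × 10⁻⁵ × 20.1 × (9110)² = 1.118 × 10⁻⁵ × 20.1 × 82,992,100 ≈ 18,649.8 × g
Target RCF = 18,649.8 − 6,010 = 12,639.8 × g
N² = 12,639.8 / (22.4718 × 10⁻⁵) = 56,247,386
N ≈ √56,247,386 ≈ 7,499.8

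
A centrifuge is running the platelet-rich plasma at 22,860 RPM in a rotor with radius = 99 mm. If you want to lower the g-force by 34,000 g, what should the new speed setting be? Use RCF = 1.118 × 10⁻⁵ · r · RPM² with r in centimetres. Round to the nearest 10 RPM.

r = 99 mm = 9.9 cm
Current RCF = 1.118 × 10⁻⁵ × 9.9 × (22860)² = 1.118 × 10⁻⁵ × 9.9 × 522,579,600 ≈ 57,840.2 × g
Target RCF = 57,840.2 − 34,000 = 23,840.2 × g
N² = 23,840.2 / (11.0682 × 10⁻⁵) = 215,393,650
N ≈ √215,393,650 ≈ 14,676.3

14680 RPM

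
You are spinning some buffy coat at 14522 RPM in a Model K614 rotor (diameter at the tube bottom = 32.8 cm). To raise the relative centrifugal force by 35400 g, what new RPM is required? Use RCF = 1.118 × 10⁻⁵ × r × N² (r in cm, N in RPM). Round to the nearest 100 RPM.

r = 32.8 / 2 = 16.4 cm
Current RCF = 1.118 × 10⁻⁵ × 16.4 × (14522)² = 1.118 × 10⁻⁵ × 16.4 × 210,888,484 ≈ 38,666.8 × g
Target RCF = 38,666.8 + 35,400 = 74,066.8 × g
N² = 74,066.8 / (18.3352 × 10⁻⁵) = 403,959,597
N ≈ √403,959,597 ≈ 20,098.7

20100 RPM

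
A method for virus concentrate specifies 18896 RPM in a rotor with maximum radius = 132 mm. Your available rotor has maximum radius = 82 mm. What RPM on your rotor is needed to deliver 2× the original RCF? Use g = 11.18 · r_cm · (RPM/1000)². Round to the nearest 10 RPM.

33910 RPM

Original rotor: r = 132 mm = 13.2 cm
RCF_original = 11.18 × 13.2 × (18.896)² = 11.18 × 13.2 × 357.058816 ≈ 52,693.3 × g
Target RCF = 2 × 52,693.3 ≈ 105,386.6 × g
Your rotor: r = 82 mm = 8.2 cm
105,386.6 = 11.18 × 8.2 × (N/1000)²
(N/1000)² = 105,386.6 / 91.676 = 1149.555
N = 1000 × √1149.555 ≈ 33,905.1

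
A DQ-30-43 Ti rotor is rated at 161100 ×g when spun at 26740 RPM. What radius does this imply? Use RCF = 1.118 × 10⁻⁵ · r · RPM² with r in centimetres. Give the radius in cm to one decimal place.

r ≈ 20.2 cm

RCF = 1.118 × 10⁻⁵ × r × N²
161100 = 1.118 × 10⁻⁵ × r × (26740)²
r = 161100 / (1.118 × 10⁻⁵ × 715,027,600) = 161100 / 7994.009 ≈ 20.153 cm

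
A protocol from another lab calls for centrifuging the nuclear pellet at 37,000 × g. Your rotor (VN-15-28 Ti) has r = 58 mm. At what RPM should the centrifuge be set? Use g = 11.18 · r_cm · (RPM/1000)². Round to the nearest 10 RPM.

≈ 23890 RPM

r = 58 mm = 5.8 cm
37,000 = 11.18 × 5.8 × (N/1000)²
(N/1000)² = 37,000 / 64.844 = 570.6002
N = 1000 × √570.6002 ≈ 23,887.2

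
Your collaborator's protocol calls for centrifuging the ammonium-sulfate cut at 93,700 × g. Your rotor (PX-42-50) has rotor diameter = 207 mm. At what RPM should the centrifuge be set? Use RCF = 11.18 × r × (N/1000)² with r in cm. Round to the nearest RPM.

r = 207 mm / 2 = 103.5 mm = 10.35 cm
RCF = 11.18 × r × (N/1000)²
93,700 = 11.18 × 10.35 × (N/1000)²
(N/1000)² = 93,700 / 115.713 = 809.7621
N = 1000 × √809.7621 ≈ 28,456.3

N ≈ 28456 RPM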